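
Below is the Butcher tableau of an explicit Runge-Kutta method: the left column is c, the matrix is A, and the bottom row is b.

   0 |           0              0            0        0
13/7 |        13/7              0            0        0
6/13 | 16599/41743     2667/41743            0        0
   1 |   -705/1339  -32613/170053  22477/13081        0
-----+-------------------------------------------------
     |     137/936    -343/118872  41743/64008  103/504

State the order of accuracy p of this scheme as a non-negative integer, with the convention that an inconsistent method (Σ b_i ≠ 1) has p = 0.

4

b = (137/936, -343/118872, 41743/64008, 103/504)
c = (0, 13/7, 6/13, 1)
Ac = (0, 0, 381/3211, 45/103)
Σ b_i: 137/936·1 + (-343/118872)·1 + 41743/64008·1 + 103/504·1 = 1 ✓
b·c: (-343/118872)·13/7 + 41743/64008·6/13 + 103/504·1 = 1/2 ✓
b·c²: (-343/118872)·169/49 + 41743/64008·36/169 + 103/504·1 = 1/3 ✓
b·Ac: 41743/64008·381/3211 + 103/504·45/103 = 1/6 ✓
b·c³: (-343/118872)·2197/343 + 41743/64008·216/2197 + 103/504·1 = 1/4 ✓
b·(c∘Ac): 41743/64008·2286/41743 + 103/504·45/103 = 1/8 ✓
b·Ac²: 41743/64008·381/1729 + 103/504·(-213/721) = 1/12 ✓
b·A²c: 103/504·21/103 = 1/24 ✓; 4 stages ⇒ order 4.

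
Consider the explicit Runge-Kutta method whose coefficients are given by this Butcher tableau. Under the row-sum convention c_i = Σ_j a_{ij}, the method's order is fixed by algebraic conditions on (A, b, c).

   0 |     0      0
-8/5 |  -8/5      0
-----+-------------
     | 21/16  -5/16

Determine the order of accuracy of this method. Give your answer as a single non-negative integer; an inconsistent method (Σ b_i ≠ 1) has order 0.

b = (21/16, -5/16)
c = (0, -8/5)
Σ b_i: 21/16·1 + (-5/16)·1 = 1 ✓
b·c: (-5/16)·(-8/5) = 1/2 ✓; 2 stages ⇒ order 2.

2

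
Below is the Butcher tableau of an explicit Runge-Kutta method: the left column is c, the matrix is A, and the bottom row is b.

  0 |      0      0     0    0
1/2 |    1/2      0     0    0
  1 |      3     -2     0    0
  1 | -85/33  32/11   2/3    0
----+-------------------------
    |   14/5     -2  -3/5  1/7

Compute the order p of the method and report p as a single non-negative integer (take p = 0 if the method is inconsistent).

0

b = (14/5, -2, -3/5, 1/7)
c = (0, 1/2, 1, 1)
Ac = (0, 0, -1, 70/33)
Σ b_i: 14/5·1 + (-2)·1 + (-3/5)·1 + 1/7·1 = 12/35 ≠ 1 ⇒ order 0.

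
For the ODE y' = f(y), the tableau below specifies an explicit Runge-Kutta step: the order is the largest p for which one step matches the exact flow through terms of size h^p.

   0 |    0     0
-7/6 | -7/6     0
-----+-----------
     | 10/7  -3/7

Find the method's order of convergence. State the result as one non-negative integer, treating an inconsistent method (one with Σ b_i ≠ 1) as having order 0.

b = (10/7, -3/7)
c = (0, -7/6)
Σ b_i: 10/7·1 + (-3/7)·1 = 1 ✓
b·c: (-3/7)·(-7/6) = 1/2 ✓; 2 stages ⇒ order 2.

2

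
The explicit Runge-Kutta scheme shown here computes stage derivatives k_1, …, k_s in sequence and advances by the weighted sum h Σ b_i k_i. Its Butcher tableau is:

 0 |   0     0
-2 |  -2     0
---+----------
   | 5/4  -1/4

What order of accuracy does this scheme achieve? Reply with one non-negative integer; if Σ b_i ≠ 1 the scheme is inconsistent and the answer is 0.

b = (5/4, -1/4)
c = (0, -2)
Σ b_i: 5/4·1 + (-1/4)·1 = 1 ✓
b·c: (-1/4)·(-2) = 1/2 ✓; 2 stages ⇒ order 2.

2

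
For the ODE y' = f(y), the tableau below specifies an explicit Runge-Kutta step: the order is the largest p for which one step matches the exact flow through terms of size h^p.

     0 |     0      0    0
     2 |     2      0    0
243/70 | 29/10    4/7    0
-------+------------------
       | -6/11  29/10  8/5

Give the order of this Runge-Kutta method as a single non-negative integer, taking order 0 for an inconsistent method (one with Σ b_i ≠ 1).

b = (-6/11, 29/10, 8/5)
c = (0, 2, 243/70)
Ac = (0, 0, 8/7)
Σ b_i: (-6/11)·1 + 29/10·1 + 8/5·1 = 87/22 ≠ 1 ⇒ order 0.

0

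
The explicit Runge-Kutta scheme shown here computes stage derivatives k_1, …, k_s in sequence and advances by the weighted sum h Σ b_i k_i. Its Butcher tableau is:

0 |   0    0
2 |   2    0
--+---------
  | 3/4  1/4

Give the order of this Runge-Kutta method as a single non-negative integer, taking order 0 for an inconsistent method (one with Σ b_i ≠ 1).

b = (3/4, 1/4)
c = (0, 2)
Σ b_i: 3/4·1 + 1/4·1 = 1 ✓
b·c: 1/4·2 = 1/2 ✓; 2 stages ⇒ order 2.

2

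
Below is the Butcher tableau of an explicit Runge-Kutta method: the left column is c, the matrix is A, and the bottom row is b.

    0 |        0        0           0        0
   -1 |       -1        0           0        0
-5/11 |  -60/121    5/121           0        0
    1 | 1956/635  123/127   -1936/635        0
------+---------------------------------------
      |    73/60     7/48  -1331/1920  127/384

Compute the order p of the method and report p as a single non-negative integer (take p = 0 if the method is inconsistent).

b = (73/60, 7/48, -1331/1920, 127/384)
c = (0, -1, -5/11, 1)
Ac = (0, 0, -5/121, 53/127)
Σ b_i: 73/60·1 + 7/48·1 + (-1331/1920)·1 + 127/384·1 = 1 ✓
b·c: 7/48·(-1) + (-1331/1920)·(-5/11) + 127/384·1 = 1/2 ✓
b·c²: 7/48·1 + (-1331/1920)·25/121 + 127/384·1 = 1/3 ✓
b·Ac: (-1331/1920)·(-5/121) + 127/384·53/127 = 1/6 ✓
b·c³: 7/48·(-1) + (-1331/1920)·(-125/1331) + 127/384·1 = 1/4 ✓
b·(c∘Ac): (-1331/1920)·25/1331 + 127/384·53/127 = 1/8 ✓
b·Ac²: (-1331/1920)·5/121 + 127/384·43/127 = 1/12 ✓
b·A²c: 127/384·16/127 = 1/24 ✓; 4 stages ⇒ order 4.

4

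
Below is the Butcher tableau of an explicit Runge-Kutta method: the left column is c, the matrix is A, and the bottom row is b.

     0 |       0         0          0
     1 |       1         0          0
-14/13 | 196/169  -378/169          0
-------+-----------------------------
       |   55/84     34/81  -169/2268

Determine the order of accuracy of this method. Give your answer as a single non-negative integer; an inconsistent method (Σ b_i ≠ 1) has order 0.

3

b = (55/84, 34/81, -169/2268)
c = (0, 1, -14/13)
Ac = (0, 0, -378/169)
Σ b_i: 55/84·1 + 34/81·1 + (-169/2268)·1 = 1 ✓
b·c: 34/81·1 + (-169/2268)·(-14/13) = 1/2 ✓
b·c²: 34/81·1 + (-169/2268)·196/169 = 1/3 ✓
b·Ac: (-169/2268)·(-378/169) = 1/6 ✓; 3 stages ⇒ order 3.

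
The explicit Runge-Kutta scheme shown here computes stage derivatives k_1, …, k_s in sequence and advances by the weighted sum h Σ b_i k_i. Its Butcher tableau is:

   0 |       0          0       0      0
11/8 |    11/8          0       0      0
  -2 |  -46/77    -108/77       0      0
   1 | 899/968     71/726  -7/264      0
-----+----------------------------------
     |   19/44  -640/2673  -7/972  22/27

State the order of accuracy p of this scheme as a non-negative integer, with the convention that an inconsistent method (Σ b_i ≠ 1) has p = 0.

b = (19/44, -640/2673, -7/972, 22/27)
c = (0, 11/8, -2, 1)
Ac = (0, 0, -27/14, 3/16)
Σ b_i: 19/44·1 + (-640/2673)·1 + (-7/972)·1 + 22/27·1 = 1 ✓
b·c: (-640/2673)·11/8 + (-7/972)·(-2) + 22/27·1 = 1/2 ✓
b·c²: (-640/2673)·121/64 + (-7/972)·4 + 22/27·1 = 1/3 ✓
b·Ac: (-7/972)·(-27/14) + 22/27·3/16 = 1/6 ✓
b·c³: (-640/2673)·1331/512 + (-7/972)·(-8) + 22/27·1 = 1/4 ✓
b·(c∘Ac): (-7/972)·27/7 + 22/27·3/16 = 1/8 ✓
b·Ac²: (-7/972)·(-297/112) + 22/27·111/1408 = 1/12 ✓
b·A²c: 22/27·9/176 = 1/24 ✓; 4 stages ⇒ order 4.

4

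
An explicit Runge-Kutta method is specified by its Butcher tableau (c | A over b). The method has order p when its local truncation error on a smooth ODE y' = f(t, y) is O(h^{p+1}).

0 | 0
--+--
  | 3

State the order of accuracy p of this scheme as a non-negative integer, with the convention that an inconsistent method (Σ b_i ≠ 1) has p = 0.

b = (3)
c = (0)
Σ b_i: 3·1 = 3 ≠ 1 ⇒ order 0.

0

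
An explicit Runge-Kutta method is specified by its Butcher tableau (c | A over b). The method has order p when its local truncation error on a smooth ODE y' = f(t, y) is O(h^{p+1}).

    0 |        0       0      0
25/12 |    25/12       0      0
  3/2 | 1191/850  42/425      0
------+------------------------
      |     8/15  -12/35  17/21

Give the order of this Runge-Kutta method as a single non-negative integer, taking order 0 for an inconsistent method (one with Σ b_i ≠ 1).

b = (8/15, -12/35, 17/21)
c = (0, 25/12, 3/2)
Ac = (0, 0, 7/34)
Σ b_i: 8/15·1 + (-12/35)·1 + 17/21·1 = 1 ✓
b·c: (-12/35)·25/12 + 17/21·3/2 = 1/2 ✓
b·c²: (-12/35)·625/144 + 17/21·9/4 = 1/3 ✓
b·Ac: 17/21·7/34 = 1/6 ✓; 3 stages ⇒ order 3.

3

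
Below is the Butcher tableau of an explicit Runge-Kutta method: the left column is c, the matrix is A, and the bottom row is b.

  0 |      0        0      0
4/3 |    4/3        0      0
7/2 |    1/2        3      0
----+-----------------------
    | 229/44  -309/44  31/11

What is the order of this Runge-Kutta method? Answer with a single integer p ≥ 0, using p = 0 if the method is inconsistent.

b = (229/44, -309/44, 31/11)
c = (0, 4/3, 7/2)
Ac = (0, 0, 4)
Σ b_i: 229/44·1 + (-309/44)·1 + 31/11·1 = 1 ✓
b·c: (-309/44)·4/3 + 31/11·7/2 = 1/2 ✓
b·c²: (-309/44)·16/9 + 31/11·49/4 = 2909/132 ≠ 1/3 ⇒ order 2.
b·Ac: 31/11·4 = 124/11 ≠ 1/6

2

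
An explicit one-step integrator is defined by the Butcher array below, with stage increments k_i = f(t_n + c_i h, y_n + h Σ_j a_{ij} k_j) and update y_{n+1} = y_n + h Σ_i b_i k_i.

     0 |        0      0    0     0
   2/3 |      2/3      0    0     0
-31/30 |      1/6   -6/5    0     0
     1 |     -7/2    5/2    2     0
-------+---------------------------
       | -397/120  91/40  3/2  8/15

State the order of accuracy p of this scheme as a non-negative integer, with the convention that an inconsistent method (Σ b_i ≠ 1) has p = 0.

2

b = (-397/120, 91/40, 3/2, 8/15)
c = (0, 2/3, -31/30, 1)
Ac = (0, 0, -4/5, -2/5)
Σ b_i: (-397/120)·1 + 91/40·1 + 3/2·1 + 8/15·1 = 1 ✓
b·c: 91/40·2/3 + 3/2·(-31/30) + 8/15·1 = 1/2 ✓
b·c²: 91/40·4/9 + 3/2·961/900 + 8/15·1 = 5663/1800 ≠ 1/3 ⇒ order 2.
b·Ac: 3/2·(-4/5) + 8/15·(-2/5) = -106/75 ≠ 1/6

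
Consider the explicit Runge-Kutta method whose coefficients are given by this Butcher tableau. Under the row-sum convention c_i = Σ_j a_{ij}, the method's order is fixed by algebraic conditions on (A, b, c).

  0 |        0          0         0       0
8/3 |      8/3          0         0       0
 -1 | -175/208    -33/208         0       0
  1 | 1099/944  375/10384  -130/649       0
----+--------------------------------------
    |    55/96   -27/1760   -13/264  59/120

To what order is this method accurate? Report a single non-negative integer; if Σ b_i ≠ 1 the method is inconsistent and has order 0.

b = (55/96, -27/1760, -13/264, 59/120)
c = (0, 8/3, -1, 1)
Ac = (0, 0, -11/26, 35/118)
Σ b_i: 55/96·1 + (-27/1760)·1 + (-13/264)·1 + 59/120·1 = 1 ✓
b·c: (-27/1760)·8/3 + (-13/264)·(-1) + 59/120·1 = 1/2 ✓
b·c²: (-27/1760)·64/9 + (-13/264)·1 + 59/120·1 = 1/3 ✓
b·Ac: (-13/264)·(-11/26) + 59/120·35/118 = 1/6 ✓
b·c³: (-27/1760)·512/27 + (-13/264)·(-1) + 59/120·1 = 1/4 ✓
b·(c∘Ac): (-13/264)·11/26 + 59/120·35/118 = 1/8 ✓
b·Ac²: (-13/264)·(-44/39) + 59/120·10/177 = 1/12 ✓
b·A²c: 59/120·5/59 = 1/24 ✓; 4 stages ⇒ order 4.

4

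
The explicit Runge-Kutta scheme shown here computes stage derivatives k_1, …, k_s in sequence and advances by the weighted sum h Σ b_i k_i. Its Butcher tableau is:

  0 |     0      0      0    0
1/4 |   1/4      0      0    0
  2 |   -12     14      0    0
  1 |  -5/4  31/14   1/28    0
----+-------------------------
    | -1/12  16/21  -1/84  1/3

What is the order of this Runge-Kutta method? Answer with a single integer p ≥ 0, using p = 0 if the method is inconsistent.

b = (-1/12, 16/21, -1/84, 1/3)
c = (0, 1/4, 2, 1)
Ac = (0, 0, 7/2, 5/8)
Σ b_i: (-1/12)·1 + 16/21·1 + (-1/84)·1 + 1/3·1 = 1 ✓
b·c: 16/21·1/4 + (-1/84)·2 + 1/3·1 = 1/2 ✓
b·c²: 16/21·1/16 + (-1/84)·4 + 1/3·1 = 1/3 ✓
b·Ac: (-1/84)·7/2 + 1/3·5/8 = 1/6 ✓
b·c³: 16/21·1/64 + (-1/84)·8 + 1/3·1 = 1/4 ✓
b·(c∘Ac): (-1/84)·7 + 1/3·5/8 = 1/8 ✓
b·Ac²: (-1/84)·7/8 + 1/3·9/32 = 1/12 ✓
b·A²c: 1/3·1/8 = 1/24 ✓; 4 stages ⇒ order 4.

4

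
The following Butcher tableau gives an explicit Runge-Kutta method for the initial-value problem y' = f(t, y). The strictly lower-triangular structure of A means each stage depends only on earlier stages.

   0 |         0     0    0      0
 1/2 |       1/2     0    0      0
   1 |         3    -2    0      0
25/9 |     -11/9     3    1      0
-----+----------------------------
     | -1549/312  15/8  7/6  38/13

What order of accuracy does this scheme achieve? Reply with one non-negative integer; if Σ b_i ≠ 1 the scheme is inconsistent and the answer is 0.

1

b = (-1549/312, 15/8, 7/6, 38/13)
c = (0, 1/2, 1, 25/9)
Ac = (0, 0, -1, 5/2)
Σ b_i: (-1549/312)·1 + 15/8·1 + 7/6·1 + 38/13·1 = 1 ✓
b·c: 15/8·1/2 + 7/6·1 + 38/13·25/9 = 19139/1872 ≠ 1/2 ⇒ order 1.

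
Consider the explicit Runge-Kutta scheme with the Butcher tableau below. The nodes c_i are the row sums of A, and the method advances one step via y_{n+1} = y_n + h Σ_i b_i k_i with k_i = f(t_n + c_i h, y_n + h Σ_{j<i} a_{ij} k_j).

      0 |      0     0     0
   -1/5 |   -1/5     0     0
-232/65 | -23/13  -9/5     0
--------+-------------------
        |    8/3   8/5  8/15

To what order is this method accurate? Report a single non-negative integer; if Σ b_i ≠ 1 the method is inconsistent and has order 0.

0

b = (8/3, 8/5, 8/15)
c = (0, -1/5, -232/65)
Ac = (0, 0, 9/25)
Σ b_i: 8/3·1 + 8/5·1 + 8/15·1 = 24/5 ≠ 1 ⇒ order 0.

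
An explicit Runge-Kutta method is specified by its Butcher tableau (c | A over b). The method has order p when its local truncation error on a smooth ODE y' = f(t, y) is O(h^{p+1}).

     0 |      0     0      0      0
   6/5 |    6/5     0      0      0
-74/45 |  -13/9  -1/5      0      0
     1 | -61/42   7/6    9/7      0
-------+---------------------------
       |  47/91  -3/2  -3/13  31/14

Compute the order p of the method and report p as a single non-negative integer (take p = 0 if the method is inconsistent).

1

b = (47/91, -3/2, -3/13, 31/14)
c = (0, 6/5, -74/45, 1)
Ac = (0, 0, -6/25, -5/7)
Σ b_i: 47/91·1 + (-3/2)·1 + (-3/13)·1 + 31/14·1 = 1 ✓
b·c: (-3/2)·6/5 + (-3/13)·(-74/45) + 31/14·1 = 2167/2730 ≠ 1/2 ⇒ order 1.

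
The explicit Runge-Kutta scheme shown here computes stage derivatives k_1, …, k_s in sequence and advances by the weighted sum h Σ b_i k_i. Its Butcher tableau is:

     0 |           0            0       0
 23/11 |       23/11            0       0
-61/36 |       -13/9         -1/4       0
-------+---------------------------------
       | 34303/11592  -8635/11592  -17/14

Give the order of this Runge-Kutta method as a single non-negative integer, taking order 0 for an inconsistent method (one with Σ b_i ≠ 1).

2

b = (34303/11592, -8635/11592, -17/14)
c = (0, 23/11, -61/36)
Ac = (0, 0, -23/44)
Σ b_i: 34303/11592·1 + (-8635/11592)·1 + (-17/14)·1 = 1 ✓
b·c: (-8635/11592)·23/11 + (-17/14)·(-61/36) = 1/2 ✓
b·c²: (-8635/11592)·529/121 + (-17/14)·3721/1296 = -1345807/199584 ≠ 1/3 ⇒ order 2.
b·Ac: (-17/14)·(-23/44) = 391/616 ≠ 1/6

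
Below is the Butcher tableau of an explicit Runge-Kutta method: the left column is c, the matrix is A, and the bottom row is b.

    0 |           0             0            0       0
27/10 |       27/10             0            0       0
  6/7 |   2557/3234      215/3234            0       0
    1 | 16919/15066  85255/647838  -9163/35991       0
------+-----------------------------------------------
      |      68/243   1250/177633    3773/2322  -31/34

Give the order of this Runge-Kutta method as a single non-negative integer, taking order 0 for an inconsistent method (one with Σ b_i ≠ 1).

b = (68/243, 1250/177633, 3773/2322, -31/34)
c = (0, 27/10, 6/7, 1)
Ac = (0, 0, 387/2156, 17/124)
Σ b_i: 68/243·1 + 1250/177633·1 + 3773/2322·1 + (-31/34)·1 = 1 ✓
b·c: 1250/177633·27/10 + 3773/2322·6/7 + (-31/34)·1 = 1/2 ✓
b·c²: 1250/177633·729/100 + 3773/2322·36/49 + (-31/34)·1 = 1/3 ✓
b·Ac: 3773/2322·387/2156 + (-31/34)·17/124 = 1/6 ✓
b·c³: 1250/177633·19683/1000 + 3773/2322·216/343 + (-31/34)·1 = 1/4 ✓
b·(c∘Ac): 3773/2322·1161/7546 + (-31/34)·17/124 = 1/8 ✓
b·Ac²: 3773/2322·10449/21560 + (-31/34)·2873/3720 = 1/12 ✓
b·A²c: (-31/34)·(-17/372) = 1/24 ✓; 4 stages ⇒ order 4.

4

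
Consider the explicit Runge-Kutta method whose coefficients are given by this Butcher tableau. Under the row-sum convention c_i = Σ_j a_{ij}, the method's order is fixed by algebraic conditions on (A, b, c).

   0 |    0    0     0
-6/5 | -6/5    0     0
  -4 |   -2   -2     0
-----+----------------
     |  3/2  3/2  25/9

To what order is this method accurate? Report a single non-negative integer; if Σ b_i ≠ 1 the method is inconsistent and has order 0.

0

b = (3/2, 3/2, 25/9)
c = (0, -6/5, -4)
Ac = (0, 0, 12/5)
Σ b_i: 3/2·1 + 3/2·1 + 25/9·1 = 52/9 ≠ 1 ⇒ order 0.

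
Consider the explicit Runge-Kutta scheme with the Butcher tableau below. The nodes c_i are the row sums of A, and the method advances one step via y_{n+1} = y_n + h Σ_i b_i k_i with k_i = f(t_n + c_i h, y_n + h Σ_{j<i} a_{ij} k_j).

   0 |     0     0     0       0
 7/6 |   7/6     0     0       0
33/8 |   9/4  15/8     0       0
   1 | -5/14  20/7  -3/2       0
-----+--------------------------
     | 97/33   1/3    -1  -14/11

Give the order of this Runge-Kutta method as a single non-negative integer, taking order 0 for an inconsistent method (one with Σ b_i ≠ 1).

1

b = (97/33, 1/3, -1, -14/11)
c = (0, 7/6, 33/8, 1)
Ac = (0, 0, 35/16, -137/48)
Σ b_i: 97/33·1 + 1/3·1 + (-1)·1 + (-14/11)·1 = 1 ✓
b·c: 1/3·7/6 + (-1)·33/8 + (-14/11)·1 = -3967/792 ≠ 1/2 ⇒ order 1.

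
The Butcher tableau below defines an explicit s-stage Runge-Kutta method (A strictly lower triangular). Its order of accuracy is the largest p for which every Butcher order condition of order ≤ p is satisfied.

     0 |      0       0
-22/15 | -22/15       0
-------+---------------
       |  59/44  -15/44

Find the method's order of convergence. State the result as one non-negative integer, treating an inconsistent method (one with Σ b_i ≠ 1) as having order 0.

2

b = (59/44, -15/44)
c = (0, -22/15)
Σ b_i: 59/44·1 + (-15/44)·1 = 1 ✓
b·c: (-15/44)·(-22/15) = 1/2 ✓; 2 stages ⇒ order 2.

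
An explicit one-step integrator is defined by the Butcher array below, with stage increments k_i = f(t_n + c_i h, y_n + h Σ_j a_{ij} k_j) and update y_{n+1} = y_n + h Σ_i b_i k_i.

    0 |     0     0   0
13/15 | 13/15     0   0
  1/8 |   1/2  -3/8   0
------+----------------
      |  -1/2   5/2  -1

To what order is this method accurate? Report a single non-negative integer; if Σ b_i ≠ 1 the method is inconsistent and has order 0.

b = (-1/2, 5/2, -1)
c = (0, 13/15, 1/8)
Ac = (0, 0, -13/40)
Σ b_i: (-1/2)·1 + 5/2·1 + (-1)·1 = 1 ✓
b·c: 5/2·13/15 + (-1)·1/8 = 49/24 ≠ 1/2 ⇒ order 1.

1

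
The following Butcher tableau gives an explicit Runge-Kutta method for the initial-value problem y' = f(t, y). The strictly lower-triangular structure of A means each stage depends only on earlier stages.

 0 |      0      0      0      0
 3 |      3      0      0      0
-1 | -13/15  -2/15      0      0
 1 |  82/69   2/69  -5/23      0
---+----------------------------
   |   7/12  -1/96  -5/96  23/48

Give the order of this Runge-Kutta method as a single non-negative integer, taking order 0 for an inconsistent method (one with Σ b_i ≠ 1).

b = (7/12, -1/96, -5/96, 23/48)
c = (0, 3, -1, 1)
Ac = (0, 0, -2/5, 7/23)
Σ b_i: 7/12·1 + (-1/96)·1 + (-5/96)·1 + 23/48·1 = 1 ✓
b·c: (-1/96)·3 + (-5/96)·(-1) + 23/48·1 = 1/2 ✓
b·c²: (-1/96)·9 + (-5/96)·1 + 23/48·1 = 1/3 ✓
b·Ac: (-5/96)·(-2/5) + 23/48·7/23 = 1/6 ✓
b·c³: (-1/96)·27 + (-5/96)·(-1) + 23/48·1 = 1/4 ✓
b·(c∘Ac): (-5/96)·2/5 + 23/48·7/23 = 1/8 ✓
b·Ac²: (-5/96)·(-6/5) + 23/48·1/23 = 1/12 ✓
b·A²c: 23/48·2/23 = 1/24 ✓; 4 stages ⇒ order 4.

4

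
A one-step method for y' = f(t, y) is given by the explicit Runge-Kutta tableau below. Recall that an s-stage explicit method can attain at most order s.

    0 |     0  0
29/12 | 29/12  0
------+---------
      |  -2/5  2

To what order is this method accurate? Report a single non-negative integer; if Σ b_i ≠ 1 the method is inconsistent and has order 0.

0

b = (-2/5, 2)
c = (0, 29/12)
Σ b_i: (-2/5)·1 + 2·1 = 8/5 ≠ 1 ⇒ order 0.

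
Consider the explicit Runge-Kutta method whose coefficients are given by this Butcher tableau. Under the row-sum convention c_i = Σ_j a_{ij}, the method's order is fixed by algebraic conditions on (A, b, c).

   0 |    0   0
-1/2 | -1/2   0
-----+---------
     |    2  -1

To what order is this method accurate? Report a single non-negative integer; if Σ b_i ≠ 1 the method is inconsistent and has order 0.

2

b = (2, -1)
c = (0, -1/2)
Σ b_i: 2·1 + (-1)·1 = 1 ✓
b·c: (-1)·(-1/2) = 1/2 ✓; 2 stages ⇒ order 2.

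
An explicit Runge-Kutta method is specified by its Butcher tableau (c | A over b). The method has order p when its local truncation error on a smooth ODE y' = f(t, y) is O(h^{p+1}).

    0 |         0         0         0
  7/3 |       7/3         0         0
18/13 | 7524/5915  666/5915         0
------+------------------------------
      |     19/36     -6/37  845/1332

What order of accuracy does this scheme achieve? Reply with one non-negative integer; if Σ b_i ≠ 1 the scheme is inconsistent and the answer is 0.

b = (19/36, -6/37, 845/1332)
c = (0, 7/3, 18/13)
Ac = (0, 0, 222/845)
Σ b_i: 19/36·1 + (-6/37)·1 + 845/1332·1 = 1 ✓
b·c: (-6/37)·7/3 + 845/1332·18/13 = 1/2 ✓
b·c²: (-6/37)·49/9 + 845/1332·324/169 = 1/3 ✓
b·Ac: 845/1332·222/845 = 1/6 ✓; 3 stages ⇒ order 3.

3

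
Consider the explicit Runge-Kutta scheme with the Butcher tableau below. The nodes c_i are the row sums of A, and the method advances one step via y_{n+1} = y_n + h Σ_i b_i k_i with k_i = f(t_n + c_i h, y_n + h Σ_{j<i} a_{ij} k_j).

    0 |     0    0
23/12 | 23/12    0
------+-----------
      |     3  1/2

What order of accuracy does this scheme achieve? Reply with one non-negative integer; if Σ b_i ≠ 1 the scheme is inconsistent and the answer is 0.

0

b = (3, 1/2)
c = (0, 23/12)
Σ b_i: 3·1 + 1/2·1 = 7/2 ≠ 1 ⇒ order 0.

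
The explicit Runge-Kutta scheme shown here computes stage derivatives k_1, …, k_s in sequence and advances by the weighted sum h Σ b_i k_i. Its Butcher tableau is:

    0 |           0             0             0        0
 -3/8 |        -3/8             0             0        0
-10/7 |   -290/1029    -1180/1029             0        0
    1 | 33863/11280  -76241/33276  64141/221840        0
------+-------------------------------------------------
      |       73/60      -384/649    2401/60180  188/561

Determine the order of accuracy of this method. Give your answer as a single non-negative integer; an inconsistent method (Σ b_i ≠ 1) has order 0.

4

b = (73/60, -384/649, 2401/60180, 188/561)
c = (0, -3/8, -10/7, 1)
Ac = (0, 0, 295/686, 671/1504)
Σ b_i: 73/60·1 + (-384/649)·1 + 2401/60180·1 + 188/561·1 = 1 ✓
b·c: (-384/649)·(-3/8) + 2401/60180·(-10/7) + 188/561·1 = 1/2 ✓
b·c²: (-384/649)·9/64 + 2401/60180·100/49 + 188/561·1 = 1/3 ✓
b·Ac: 2401/60180·295/686 + 188/561·671/1504 = 1/6 ✓
b·c³: (-384/649)·(-27/512) + 2401/60180·(-1000/343) + 188/561·1 = 1/4 ✓
b·(c∘Ac): 2401/60180·(-1475/2401) + 188/561·671/1504 = 1/8 ✓
b·Ac²: 2401/60180·(-885/5488) + 188/561·3223/12032 = 1/12 ✓
b·A²c: 188/561·187/1504 = 1/24 ✓; 4 stages ⇒ order 4.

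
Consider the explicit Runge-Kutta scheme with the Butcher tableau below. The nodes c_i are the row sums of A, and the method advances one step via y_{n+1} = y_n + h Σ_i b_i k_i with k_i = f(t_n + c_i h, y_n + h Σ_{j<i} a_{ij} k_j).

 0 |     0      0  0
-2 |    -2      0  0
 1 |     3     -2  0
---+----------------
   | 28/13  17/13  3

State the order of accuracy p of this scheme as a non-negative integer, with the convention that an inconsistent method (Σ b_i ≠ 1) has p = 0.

0

b = (28/13, 17/13, 3)
c = (0, -2, 1)
Ac = (0, 0, 4)
Σ b_i: 28/13·1 + 17/13·1 + 3·1 = 84/13 ≠ 1 ⇒ order 0.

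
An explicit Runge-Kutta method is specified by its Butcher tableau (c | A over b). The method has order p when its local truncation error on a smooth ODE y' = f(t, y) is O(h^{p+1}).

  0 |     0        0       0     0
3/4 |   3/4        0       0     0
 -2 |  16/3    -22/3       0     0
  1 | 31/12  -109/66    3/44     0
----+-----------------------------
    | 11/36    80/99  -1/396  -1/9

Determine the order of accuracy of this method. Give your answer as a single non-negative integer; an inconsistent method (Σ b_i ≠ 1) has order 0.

b = (11/36, 80/99, -1/396, -1/9)
c = (0, 3/4, -2, 1)
Ac = (0, 0, -11/2, -11/8)
Σ b_i: 11/36·1 + 80/99·1 + (-1/396)·1 + (-1/9)·1 = 1 ✓
b·c: 80/99·3/4 + (-1/396)·(-2) + (-1/9)·1 = 1/2 ✓
b·c²: 80/99·9/16 + (-1/396)·4 + (-1/9)·1 = 1/3 ✓
b·Ac: (-1/396)·(-11/2) + (-1/9)·(-11/8) = 1/6 ✓
b·c³: 80/99·27/64 + (-1/396)·(-8) + (-1/9)·1 = 1/4 ✓
b·(c∘Ac): (-1/396)·11 + (-1/9)·(-11/8) = 1/8 ✓
b·Ac²: (-1/396)·(-33/8) + (-1/9)·(-21/32) = 1/12 ✓
b·A²c: (-1/9)·(-3/8) = 1/24 ✓; 4 stages ⇒ order 4.

4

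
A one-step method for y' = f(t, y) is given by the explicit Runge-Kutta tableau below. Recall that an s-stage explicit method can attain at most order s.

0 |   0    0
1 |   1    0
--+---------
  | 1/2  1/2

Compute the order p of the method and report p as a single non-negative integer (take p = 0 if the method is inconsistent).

2

b = (1/2, 1/2)
c = (0, 1)
Σ b_i: 1/2·1 + 1/2·1 = 1 ✓
b·c: 1/2·1 = 1/2 ✓; 2 stages ⇒ order 2.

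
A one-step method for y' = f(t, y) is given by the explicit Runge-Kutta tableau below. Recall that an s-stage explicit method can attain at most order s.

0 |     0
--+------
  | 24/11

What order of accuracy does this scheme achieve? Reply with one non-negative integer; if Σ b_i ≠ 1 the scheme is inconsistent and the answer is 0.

0

b = (24/11)
c = (0)
Σ b_i: 24/11·1 = 24/11 ≠ 1 ⇒ order 0.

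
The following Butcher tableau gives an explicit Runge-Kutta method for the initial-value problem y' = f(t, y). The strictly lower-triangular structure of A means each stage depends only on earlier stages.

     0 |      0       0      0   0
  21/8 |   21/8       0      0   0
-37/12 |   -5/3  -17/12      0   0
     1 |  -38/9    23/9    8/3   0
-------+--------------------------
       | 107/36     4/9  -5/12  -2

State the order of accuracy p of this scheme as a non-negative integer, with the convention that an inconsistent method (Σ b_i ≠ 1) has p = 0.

b = (107/36, 4/9, -5/12, -2)
c = (0, 21/8, -37/12, 1)
Ac = (0, 0, -119/32, -109/72)
Σ b_i: 107/36·1 + 4/9·1 + (-5/12)·1 + (-2)·1 = 1 ✓
b·c: 4/9·21/8 + (-5/12)·(-37/12) + (-2)·1 = 65/144 ≠ 1/2 ⇒ order 1.

1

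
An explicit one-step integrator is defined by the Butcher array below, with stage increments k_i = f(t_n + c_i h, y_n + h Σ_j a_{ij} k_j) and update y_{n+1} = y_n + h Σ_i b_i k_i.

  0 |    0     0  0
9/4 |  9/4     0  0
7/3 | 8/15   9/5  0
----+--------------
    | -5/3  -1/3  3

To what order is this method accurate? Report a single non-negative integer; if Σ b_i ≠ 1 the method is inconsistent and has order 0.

1

b = (-5/3, -1/3, 3)
c = (0, 9/4, 7/3)
Ac = (0, 0, 81/20)
Σ b_i: (-5/3)·1 + (-1/3)·1 + 3·1 = 1 ✓
b·c: (-1/3)·9/4 + 3·7/3 = 25/4 ≠ 1/2 ⇒ order 1.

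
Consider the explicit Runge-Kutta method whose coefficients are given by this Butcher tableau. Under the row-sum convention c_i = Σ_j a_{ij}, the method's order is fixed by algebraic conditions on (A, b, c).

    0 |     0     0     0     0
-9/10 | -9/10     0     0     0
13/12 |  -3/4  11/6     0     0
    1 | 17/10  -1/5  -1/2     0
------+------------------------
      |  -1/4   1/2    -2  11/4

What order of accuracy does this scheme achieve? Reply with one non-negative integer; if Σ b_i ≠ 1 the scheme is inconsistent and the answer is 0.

b = (-1/4, 1/2, -2, 11/4)
c = (0, -9/10, 13/12, 1)
Ac = (0, 0, -33/20, -217/600)
Σ b_i: (-1/4)·1 + 1/2·1 + (-2)·1 + 11/4·1 = 1 ✓
b·c: 1/2·(-9/10) + (-2)·13/12 + 11/4·1 = 2/15 ≠ 1/2 ⇒ order 1.

1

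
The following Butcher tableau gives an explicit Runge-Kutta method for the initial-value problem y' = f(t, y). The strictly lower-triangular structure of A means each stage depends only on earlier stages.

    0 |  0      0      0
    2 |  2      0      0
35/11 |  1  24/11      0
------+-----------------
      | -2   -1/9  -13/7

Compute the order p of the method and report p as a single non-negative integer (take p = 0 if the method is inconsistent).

b = (-2, -1/9, -13/7)
c = (0, 2, 35/11)
Ac = (0, 0, 48/11)
Σ b_i: (-2)·1 + (-1/9)·1 + (-13/7)·1 = -250/63 ≠ 1 ⇒ order 0.

0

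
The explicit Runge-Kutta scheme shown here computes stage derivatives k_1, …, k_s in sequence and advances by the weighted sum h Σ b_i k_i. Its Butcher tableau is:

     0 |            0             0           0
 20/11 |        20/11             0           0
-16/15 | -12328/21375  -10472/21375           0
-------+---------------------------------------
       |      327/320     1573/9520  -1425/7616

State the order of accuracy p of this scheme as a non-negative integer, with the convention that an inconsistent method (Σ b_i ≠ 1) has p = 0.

b = (327/320, 1573/9520, -1425/7616)
c = (0, 20/11, -16/15)
Ac = (0, 0, -3808/4275)
Σ b_i: 327/320·1 + 1573/9520·1 + (-1425/7616)·1 = 1 ✓
b·c: 1573/9520·20/11 + (-1425/7616)·(-16/15) = 1/2 ✓
b·c²: 1573/9520·400/121 + (-1425/7616)·256/225 = 1/3 ✓
b·Ac: (-1425/7616)·(-3808/4275) = 1/6 ✓; 3 stages ⇒ order 3.

3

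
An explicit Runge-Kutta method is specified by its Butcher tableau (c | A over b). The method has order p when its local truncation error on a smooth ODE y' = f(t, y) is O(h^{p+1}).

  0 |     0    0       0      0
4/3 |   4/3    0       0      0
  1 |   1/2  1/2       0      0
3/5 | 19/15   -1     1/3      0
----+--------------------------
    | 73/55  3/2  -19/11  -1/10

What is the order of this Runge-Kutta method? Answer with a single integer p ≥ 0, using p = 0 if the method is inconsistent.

1

b = (73/55, 3/2, -19/11, -1/10)
c = (0, 4/3, 1, 3/5)
Ac = (0, 0, 2/3, -1)
Σ b_i: 73/55·1 + 3/2·1 + (-19/11)·1 + (-1/10)·1 = 1 ✓
b·c: 3/2·4/3 + (-19/11)·1 + (-1/10)·3/5 = 117/550 ≠ 1/2 ⇒ order 1.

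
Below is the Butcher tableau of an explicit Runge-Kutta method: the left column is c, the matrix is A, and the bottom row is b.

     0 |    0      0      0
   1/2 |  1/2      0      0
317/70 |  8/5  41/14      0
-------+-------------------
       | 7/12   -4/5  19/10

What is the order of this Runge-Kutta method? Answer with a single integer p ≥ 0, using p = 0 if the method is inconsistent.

0

b = (7/12, -4/5, 19/10)
c = (0, 1/2, 317/70)
Ac = (0, 0, 41/28)
Σ b_i: 7/12·1 + (-4/5)·1 + 19/10·1 = 101/60 ≠ 1 ⇒ order 0.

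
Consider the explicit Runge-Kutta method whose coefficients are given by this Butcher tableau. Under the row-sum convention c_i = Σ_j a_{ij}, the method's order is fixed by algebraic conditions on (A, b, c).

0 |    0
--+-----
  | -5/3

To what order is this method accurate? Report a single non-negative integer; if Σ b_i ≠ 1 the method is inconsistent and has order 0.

0

b = (-5/3)
c = (0)
Σ b_i: (-5/3)·1 = -5/3 ≠ 1 ⇒ order 0.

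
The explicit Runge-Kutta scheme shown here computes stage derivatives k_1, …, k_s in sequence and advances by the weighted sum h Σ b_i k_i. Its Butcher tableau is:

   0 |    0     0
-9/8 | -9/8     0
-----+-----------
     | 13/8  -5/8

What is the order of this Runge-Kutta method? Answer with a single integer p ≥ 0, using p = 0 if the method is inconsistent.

b = (13/8, -5/8)
c = (0, -9/8)
Σ b_i: 13/8·1 + (-5/8)·1 = 1 ✓
b·c: (-5/8)·(-9/8) = 45/64 ≠ 1/2 ⇒ order 1.

1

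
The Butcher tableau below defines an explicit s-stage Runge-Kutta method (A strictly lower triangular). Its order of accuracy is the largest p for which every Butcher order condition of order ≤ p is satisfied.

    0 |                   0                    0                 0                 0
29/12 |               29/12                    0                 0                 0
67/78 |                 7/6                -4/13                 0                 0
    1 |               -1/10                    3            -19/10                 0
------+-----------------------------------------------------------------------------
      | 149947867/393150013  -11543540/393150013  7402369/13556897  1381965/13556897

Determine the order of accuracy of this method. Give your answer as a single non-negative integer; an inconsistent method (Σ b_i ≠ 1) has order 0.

b = (149947867/393150013, -11543540/393150013, 7402369/13556897, 1381965/13556897)
c = (0, 29/12, 67/78, 1)
Ac = (0, 0, -29/39, 2191/390)
Σ b_i: 149947867/393150013·1 + (-11543540/393150013)·1 + 7402369/13556897·1 + 1381965/13556897·1 = 1 ✓
b·c: (-11543540/393150013)·29/12 + 7402369/13556897·67/78 + 1381965/13556897·1 = 1/2 ✓
b·c²: (-11543540/393150013)·841/144 + 7402369/13556897·4489/6084 + 1381965/13556897·1 = 1/3 ✓
b·Ac: 7402369/13556897·(-29/39) + 1381965/13556897·2191/390 = 1/6 ✓
b·c³: (-11543540/393150013)·24389/1728 + 7402369/13556897·300763/474552 + 1381965/13556897·1 = 852391687/25378511184 ≠ 1/4 ⇒ order 3.
b·(c∘Ac): 7402369/13556897·(-1943/3042) + 1381965/13556897·2191/390 = 27321605/122012073 ≠ 1/8
b·Ac²: 7402369/13556897·(-841/468) + 1381965/13556897·1961353/121680 = 16798756817/25378511184 ≠ 1/12
b·A²c: 1381965/13556897·551/390 = 3904937/27113794 ≠ 1/24

3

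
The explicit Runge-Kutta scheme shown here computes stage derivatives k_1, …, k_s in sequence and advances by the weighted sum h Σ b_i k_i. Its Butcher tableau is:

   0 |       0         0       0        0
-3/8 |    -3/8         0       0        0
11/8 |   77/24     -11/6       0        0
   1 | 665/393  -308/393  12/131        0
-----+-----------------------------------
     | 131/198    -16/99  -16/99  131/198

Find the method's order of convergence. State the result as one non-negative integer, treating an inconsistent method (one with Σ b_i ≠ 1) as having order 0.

4

b = (131/198, -16/99, -16/99, 131/198)
c = (0, -3/8, 11/8, 1)
Ac = (0, 0, 11/16, 55/131)
Σ b_i: 131/198·1 + (-16/99)·1 + (-16/99)·1 + 131/198·1 = 1 ✓
b·c: (-16/99)·(-3/8) + (-16/99)·11/8 + 131/198·1 = 1/2 ✓
b·c²: (-16/99)·9/64 + (-16/99)·121/64 + 131/198·1 = 1/3 ✓
b·Ac: (-16/99)·11/16 + 131/198·55/131 = 1/6 ✓
b·c³: (-16/99)·(-27/512) + (-16/99)·1331/512 + 131/198·1 = 1/4 ✓
b·(c∘Ac): (-16/99)·121/128 + 131/198·55/131 = 1/8 ✓
b·Ac²: (-16/99)·(-33/128) + 131/198·33/524 = 1/12 ✓
b·A²c: 131/198·33/524 = 1/24 ✓; 4 stages ⇒ order 4.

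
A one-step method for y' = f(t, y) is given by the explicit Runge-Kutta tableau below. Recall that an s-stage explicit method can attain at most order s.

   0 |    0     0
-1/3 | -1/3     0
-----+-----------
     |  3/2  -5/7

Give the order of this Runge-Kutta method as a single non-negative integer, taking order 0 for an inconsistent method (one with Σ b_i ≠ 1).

b = (3/2, -5/7)
c = (0, -1/3)
Σ b_i: 3/2·1 + (-5/7)·1 = 11/14 ≠ 1 ⇒ order 0.

0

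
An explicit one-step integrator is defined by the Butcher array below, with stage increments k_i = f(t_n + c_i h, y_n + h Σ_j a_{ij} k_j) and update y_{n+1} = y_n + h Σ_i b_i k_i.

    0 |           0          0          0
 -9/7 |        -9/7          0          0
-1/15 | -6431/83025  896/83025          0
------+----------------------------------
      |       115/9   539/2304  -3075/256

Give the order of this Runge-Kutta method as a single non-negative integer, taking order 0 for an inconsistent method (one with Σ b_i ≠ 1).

3

b = (115/9, 539/2304, -3075/256)
c = (0, -9/7, -1/15)
Ac = (0, 0, -128/9225)
Σ b_i: 115/9·1 + 539/2304·1 + (-3075/256)·1 = 1 ✓
b·c: 539/2304·(-9/7) + (-3075/256)·(-1/15) = 1/2 ✓
b·c²: 539/2304·81/49 + (-3075/256)·1/225 = 1/3 ✓
b·Ac: (-3075/256)·(-128/9225) = 1/6 ✓; 3 stages ⇒ order 3.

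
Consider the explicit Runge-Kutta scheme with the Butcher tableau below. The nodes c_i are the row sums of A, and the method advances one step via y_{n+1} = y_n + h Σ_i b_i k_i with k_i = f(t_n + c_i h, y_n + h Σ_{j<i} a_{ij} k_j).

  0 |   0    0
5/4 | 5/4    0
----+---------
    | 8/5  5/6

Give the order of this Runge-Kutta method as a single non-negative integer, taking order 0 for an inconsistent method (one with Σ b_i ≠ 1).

0

b = (8/5, 5/6)
c = (0, 5/4)
Σ b_i: 8/5·1 + 5/6·1 = 73/30 ≠ 1 ⇒ order 0.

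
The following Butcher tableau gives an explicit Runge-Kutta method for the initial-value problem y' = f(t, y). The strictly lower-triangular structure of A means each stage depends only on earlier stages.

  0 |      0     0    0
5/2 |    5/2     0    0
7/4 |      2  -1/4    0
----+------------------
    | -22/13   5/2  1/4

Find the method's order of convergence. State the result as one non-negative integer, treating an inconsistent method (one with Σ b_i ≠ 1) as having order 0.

b = (-22/13, 5/2, 1/4)
c = (0, 5/2, 7/4)
Ac = (0, 0, -5/8)
Σ b_i: (-22/13)·1 + 5/2·1 + 1/4·1 = 55/52 ≠ 1 ⇒ order 0.

0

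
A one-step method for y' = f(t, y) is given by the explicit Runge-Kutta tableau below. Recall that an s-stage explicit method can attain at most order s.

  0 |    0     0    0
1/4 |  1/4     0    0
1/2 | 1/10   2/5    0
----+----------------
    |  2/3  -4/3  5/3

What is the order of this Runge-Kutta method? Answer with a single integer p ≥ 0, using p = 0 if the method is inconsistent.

b = (2/3, -4/3, 5/3)
c = (0, 1/4, 1/2)
Ac = (0, 0, 1/10)
Σ b_i: 2/3·1 + (-4/3)·1 + 5/3·1 = 1 ✓
b·c: (-4/3)·1/4 + 5/3·1/2 = 1/2 ✓
b·c²: (-4/3)·1/16 + 5/3·1/4 = 1/3 ✓
b·Ac: 5/3·1/10 = 1/6 ✓; 3 stages ⇒ order 3.

3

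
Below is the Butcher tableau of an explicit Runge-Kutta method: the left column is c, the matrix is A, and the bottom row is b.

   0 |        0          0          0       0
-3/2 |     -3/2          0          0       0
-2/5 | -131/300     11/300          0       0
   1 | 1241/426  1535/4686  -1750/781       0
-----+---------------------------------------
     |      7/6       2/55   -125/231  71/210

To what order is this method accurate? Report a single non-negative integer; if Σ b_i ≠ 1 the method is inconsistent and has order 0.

4

b = (7/6, 2/55, -125/231, 71/210)
c = (0, -3/2, -2/5, 1)
Ac = (0, 0, -11/200, 115/284)
Σ b_i: 7/6·1 + 2/55·1 + (-125/231)·1 + 71/210·1 = 1 ✓
b·c: 2/55·(-3/2) + (-125/231)·(-2/5) + 71/210·1 = 1/2 ✓
b·c²: 2/55·9/4 + (-125/231)·4/25 + 71/210·1 = 1/3 ✓
b·Ac: (-125/231)·(-11/200) + 71/210·115/284 = 1/6 ✓
b·c³: 2/55·(-27/8) + (-125/231)·(-8/125) + 71/210·1 = 1/4 ✓
b·(c∘Ac): (-125/231)·11/500 + 71/210·115/284 = 1/8 ✓
b·Ac²: (-125/231)·33/400 + 71/210·215/568 = 1/12 ✓
b·A²c: 71/210·35/284 = 1/24 ✓; 4 stages ⇒ order 4.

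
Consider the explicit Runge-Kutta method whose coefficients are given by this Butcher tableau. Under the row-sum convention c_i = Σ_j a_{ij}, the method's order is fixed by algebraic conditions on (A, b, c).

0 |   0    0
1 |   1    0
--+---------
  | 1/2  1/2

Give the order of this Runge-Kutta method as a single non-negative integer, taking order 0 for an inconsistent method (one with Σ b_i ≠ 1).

2

b = (1/2, 1/2)
c = (0, 1)
Σ b_i: 1/2·1 + 1/2·1 = 1 ✓
b·c: 1/2·1 = 1/2 ✓; 2 stages ⇒ order 2.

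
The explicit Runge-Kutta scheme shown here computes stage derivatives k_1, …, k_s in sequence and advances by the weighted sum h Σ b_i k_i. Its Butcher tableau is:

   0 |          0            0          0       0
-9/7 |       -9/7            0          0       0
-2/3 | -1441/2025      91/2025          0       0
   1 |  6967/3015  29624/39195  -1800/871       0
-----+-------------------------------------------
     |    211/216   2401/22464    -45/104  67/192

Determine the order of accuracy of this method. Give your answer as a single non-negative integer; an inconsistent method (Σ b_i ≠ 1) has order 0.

b = (211/216, 2401/22464, -45/104, 67/192)
c = (0, -9/7, -2/3, 1)
Ac = (0, 0, -13/225, 136/335)
Σ b_i: 211/216·1 + 2401/22464·1 + (-45/104)·1 + 67/192·1 = 1 ✓
b·c: 2401/22464·(-9/7) + (-45/104)·(-2/3) + 67/192·1 = 1/2 ✓
b·c²: 2401/22464·81/49 + (-45/104)·4/9 + 67/192·1 = 1/3 ✓
b·Ac: (-45/104)·(-13/225) + 67/192·136/335 = 1/6 ✓
b·c³: 2401/22464·(-729/343) + (-45/104)·(-8/27) + 67/192·1 = 1/4 ✓
b·(c∘Ac): (-45/104)·26/675 + 67/192·136/335 = 1/8 ✓
b·Ac²: (-45/104)·13/175 + 67/192·776/2345 = 1/12 ✓
b·A²c: 67/192·8/67 = 1/24 ✓; 4 stages ⇒ order 4.

4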